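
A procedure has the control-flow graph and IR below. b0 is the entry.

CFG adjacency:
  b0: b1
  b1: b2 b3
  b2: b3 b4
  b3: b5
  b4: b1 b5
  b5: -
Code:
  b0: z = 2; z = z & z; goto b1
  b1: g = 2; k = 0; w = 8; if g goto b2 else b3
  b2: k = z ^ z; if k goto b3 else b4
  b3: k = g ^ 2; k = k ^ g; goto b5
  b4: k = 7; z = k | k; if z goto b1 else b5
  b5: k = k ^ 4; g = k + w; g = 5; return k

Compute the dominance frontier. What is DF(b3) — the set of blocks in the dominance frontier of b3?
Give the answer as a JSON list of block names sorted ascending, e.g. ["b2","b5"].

Answer: ["b5"]

Working:
idom tree: b1←b0 b2←b1 b3←b1 b4←b2 b5←b1
Dom∩ at merges:
  b1: preds {b0,b4}: {b0} ∩ {b0,b1,b2,b4} = {b0}; idom=b0
  b3: preds {b1,b2}: {b0,b1} ∩ {b0,b1,b2} = {b0,b1}; idom=b1
  b5: preds {b3,b4}: {b0,b1,b3} ∩ {b0,b1,b2,b4} = {b0,b1}; idom=b1

Frontier:
  join b1 pred b0: · stop@b0
  join b1 pred b4: b4→b2→b1 stop@b0
  join b3 pred b1: · stop@b1
  join b3 pred b2: b2 stop@b1
  join b5 pred b3: b3 stop@b1
  join b5 pred b4: b4→b2 stop@b1
  DF(b0)=∅
  DF(b1)={b1}
  DF(b2)={b1,b3,b5}
  DF(b3)={b5}
  DF(b4)={b1,b5}
  DF(b5)=∅

DF(b3) = ["b5"]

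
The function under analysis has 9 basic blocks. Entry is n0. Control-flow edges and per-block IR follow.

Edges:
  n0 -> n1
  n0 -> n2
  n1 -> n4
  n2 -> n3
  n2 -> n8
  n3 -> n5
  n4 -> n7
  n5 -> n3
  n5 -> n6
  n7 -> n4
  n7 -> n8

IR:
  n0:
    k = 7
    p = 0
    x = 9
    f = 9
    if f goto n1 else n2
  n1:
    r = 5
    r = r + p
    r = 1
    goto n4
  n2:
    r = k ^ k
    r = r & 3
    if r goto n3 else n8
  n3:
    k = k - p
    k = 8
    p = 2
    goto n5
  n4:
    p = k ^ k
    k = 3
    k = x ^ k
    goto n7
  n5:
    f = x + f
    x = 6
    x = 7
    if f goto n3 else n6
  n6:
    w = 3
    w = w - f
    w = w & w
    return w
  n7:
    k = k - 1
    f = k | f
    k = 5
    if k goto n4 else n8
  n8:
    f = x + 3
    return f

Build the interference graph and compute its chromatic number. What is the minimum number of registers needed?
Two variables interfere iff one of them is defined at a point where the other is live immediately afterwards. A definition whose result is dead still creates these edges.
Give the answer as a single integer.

def/use:
  n0: def={f,k,p,x} ue=∅
  n1: def={r} ue={p}
  n2: def={r} ue={k}
  n3: def={k,p} ue={k,p}
  n4: def={k,p} ue={k,x}
  n5: def={f,x} ue={f,x}
  n6: def={w} ue={f}
  n7: def={f,k} ue={f,k}
  n8: def={f} ue={x}

Backward fixpoint:
  n0 li=∅ lo={f,k,p,x}
  n1 li={f,k,p,x} lo={f,k,x}
  n2 li={f,k,p,x} lo={f,k,p,x}
  n3 li={f,k,p,x} lo={f,k,p,x}
  n4 li={f,k,x} lo={f,k,x}
  n5 li={f,k,p,x} lo={f,k,p,x}
  n6 li={f} lo=∅
  n7 li={f,k,x} lo={f,k,x}
  n8 li={x} lo=∅

Conflict graph:
  f — {k,p,r,w,x}
  k — {f,p,r,x}
  p — {f,k,r,x}
  r — {f,k,p,x}
  w — {f}
  x — {f,k,p,r}

Registers:
  {f,k,p,r,x} pairwise interfere (5-clique) ⇒ χ ≥ 5
  assign f→R0 k→R1 p→R2 r→R3 w→R1 x→R4 — no edge inside a register ⇒ χ ≤ 5
  χ = 5

Answer: 5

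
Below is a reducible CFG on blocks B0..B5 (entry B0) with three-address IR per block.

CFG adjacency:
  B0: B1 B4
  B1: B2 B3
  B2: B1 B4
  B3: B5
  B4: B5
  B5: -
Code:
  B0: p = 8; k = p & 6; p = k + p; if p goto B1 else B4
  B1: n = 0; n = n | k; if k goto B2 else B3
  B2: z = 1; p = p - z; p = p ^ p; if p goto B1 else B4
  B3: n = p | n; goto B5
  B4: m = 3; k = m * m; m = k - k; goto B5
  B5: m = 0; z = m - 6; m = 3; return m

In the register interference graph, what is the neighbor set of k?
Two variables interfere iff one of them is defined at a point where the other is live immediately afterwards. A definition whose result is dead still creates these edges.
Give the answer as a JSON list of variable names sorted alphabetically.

Answer: ["n", "p", "z"]

Analysis:
Per-block:
  B0 def {k,p} use ∅
  B1 def {n} use {k}
  B2 def {p,z} use {p}
  B3 def {n} use {n,p}
  B4 def {k,m} use ∅
  B5 def {m,z} use ∅

Liveness:
  B0 li=∅ lo={k,p}
  B1 li={k,p} lo={k,n,p}
  B2 li={k,p} lo={k,p}
  B3 li={n,p} lo=∅
  B4 li=∅ lo=∅
  B5 li=∅ lo=∅

Conflict graph:
  k↔{n,p,z}
  m↔∅
  n↔{k,p}
  p↔{k,n,z}
  z↔{k,p}

N(k) = ["n", "p", "z"]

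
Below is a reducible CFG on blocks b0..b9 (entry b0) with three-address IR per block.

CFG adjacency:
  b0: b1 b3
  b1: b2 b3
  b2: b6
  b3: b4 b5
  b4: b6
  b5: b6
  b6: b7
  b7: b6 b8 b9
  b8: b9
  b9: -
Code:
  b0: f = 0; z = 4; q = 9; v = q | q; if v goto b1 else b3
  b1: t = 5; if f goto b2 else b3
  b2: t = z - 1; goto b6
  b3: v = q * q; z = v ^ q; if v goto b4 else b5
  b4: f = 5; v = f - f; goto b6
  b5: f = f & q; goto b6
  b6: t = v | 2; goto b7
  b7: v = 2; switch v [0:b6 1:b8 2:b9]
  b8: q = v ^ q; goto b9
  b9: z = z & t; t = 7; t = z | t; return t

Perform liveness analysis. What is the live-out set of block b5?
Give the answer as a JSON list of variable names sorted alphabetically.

def/use:
  b0 def {f,q,v,z} use ∅
  b1 def {t} use {f}
  b2 def {t} use {z}
  b3 def {v,z} use {q}
  b4 def {f,v} use ∅
  b5 def {f} use {f,q}
  b6 def {t} use {v}
  b7 def {v} use ∅
  b8 def {q} use {q,v}
  b9 def {t,z} use {t,z}

Backward fixpoint:
  live b0: ∅→{f,q,v,z}
  live b1: {f,q,v,z}→{f,q,v,z}
  live b2: {q,v,z}→{q,v,z}
  live b3: {f,q}→{f,q,v,z}
  live b4: {q,z}→{q,v,z}
  live b5: {f,q,v,z}→{q,v,z}
  live b6: {q,v,z}→{q,t,z}
  live b7: {q,t,z}→{q,t,v,z}
  live b8: {q,t,v,z}→{t,z}
  live b9: {t,z}→∅

live-out(b5) = ["q", "v", "z"]

Answer: ["q", "v", "z"]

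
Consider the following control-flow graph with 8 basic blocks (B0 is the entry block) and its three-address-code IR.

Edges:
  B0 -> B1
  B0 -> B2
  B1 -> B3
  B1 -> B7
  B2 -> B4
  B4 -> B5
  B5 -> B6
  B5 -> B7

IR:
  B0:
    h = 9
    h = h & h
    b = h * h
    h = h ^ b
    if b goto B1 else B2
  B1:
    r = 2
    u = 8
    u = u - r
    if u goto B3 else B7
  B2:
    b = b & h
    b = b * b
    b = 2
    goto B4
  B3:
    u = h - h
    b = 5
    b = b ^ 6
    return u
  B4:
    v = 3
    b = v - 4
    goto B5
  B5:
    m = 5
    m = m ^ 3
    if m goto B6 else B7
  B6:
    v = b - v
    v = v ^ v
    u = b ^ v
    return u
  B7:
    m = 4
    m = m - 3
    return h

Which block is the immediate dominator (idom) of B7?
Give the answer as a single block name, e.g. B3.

Answer: B0

Working:
idom tree: B1←B0 B2←B0 B3←B1 B4←B2 B5←B4 B6←B5 B7←B0
Join-block Dom:
  B7: preds {B1,B5}: {B0,B1} ∩ {B0,B2,B4,B5} = {B0}; idom=B0

idom(B7) = B0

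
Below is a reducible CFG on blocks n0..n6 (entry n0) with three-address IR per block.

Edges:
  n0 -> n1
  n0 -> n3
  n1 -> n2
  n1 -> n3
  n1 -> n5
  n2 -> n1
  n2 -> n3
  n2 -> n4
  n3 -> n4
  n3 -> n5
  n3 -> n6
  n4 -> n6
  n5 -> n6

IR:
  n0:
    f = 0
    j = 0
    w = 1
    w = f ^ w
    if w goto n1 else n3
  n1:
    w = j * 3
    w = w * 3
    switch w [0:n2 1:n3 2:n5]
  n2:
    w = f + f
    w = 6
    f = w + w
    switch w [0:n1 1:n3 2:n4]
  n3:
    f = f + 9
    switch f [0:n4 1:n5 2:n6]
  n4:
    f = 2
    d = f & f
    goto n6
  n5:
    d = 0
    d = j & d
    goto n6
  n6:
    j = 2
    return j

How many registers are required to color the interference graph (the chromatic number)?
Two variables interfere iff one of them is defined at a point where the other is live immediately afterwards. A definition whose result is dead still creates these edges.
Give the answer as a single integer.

Block summaries:
  n0: def={f,j,w} ue=∅
  n1: def={w} ue={j}
  n2: def={f,w} ue={f}
  n3: def={f} ue={f}
  n4: def={d,f} ue=∅
  n5: def={d} ue={j}
  n6: def={j} ue=∅

Backward fixpoint:
  live n0: ∅→{f,j}
  live n1: {f,j}→{f,j}
  live n2: {f,j}→{f,j}
  live n3: {f,j}→{j}
  live n4: ∅→∅
  live n5: {j}→∅
  live n6: ∅→∅

Conflict graph:
  d: {j}
  f: {j,w}
  j: {d,f,w}
  w: {f,j}

Colouring:
  lower bound: {f,j,w} mutually conflict ⇒ χ ≥ 3
  assign d→R1 f→R1 j→R0 w→R2 — no edge inside a register ⇒ χ ≤ 3
  χ = 3

Answer: 3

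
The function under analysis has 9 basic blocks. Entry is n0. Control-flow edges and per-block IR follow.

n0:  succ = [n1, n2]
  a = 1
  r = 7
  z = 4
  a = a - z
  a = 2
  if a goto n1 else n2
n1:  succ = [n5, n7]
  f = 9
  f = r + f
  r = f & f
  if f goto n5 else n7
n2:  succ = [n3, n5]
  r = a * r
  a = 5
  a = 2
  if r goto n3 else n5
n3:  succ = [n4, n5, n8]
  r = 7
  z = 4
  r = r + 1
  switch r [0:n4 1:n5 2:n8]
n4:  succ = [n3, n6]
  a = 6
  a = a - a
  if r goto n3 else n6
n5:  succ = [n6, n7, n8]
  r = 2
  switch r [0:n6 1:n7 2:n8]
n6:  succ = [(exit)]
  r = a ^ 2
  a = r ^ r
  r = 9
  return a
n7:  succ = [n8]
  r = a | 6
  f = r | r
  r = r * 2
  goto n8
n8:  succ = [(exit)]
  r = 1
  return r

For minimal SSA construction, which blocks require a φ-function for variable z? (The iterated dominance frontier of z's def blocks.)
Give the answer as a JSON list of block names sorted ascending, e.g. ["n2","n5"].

idom tree: n1←n0 n2←n0 n3←n2 n4←n3 n5←n0 n6←n0 n7←n0 n8←n0
Dom∩ at merges:
  n3: preds {n2,n4}: {n0,n2} ∩ {n0,n2,n3,n4} = {n0,n2}; idom=n2
  n5: preds {n1,n2,n3}: {n0,n1} ∩ {n0,n2} ∩ {n0,n2,n3} = {n0}; idom=n0
  n6: preds {n4,n5}: {n0,n2,n3,n4} ∩ {n0,n5} = {n0}; idom=n0
  n7: preds {n1,n5}: {n0,n1} ∩ {n0,n5} = {n0}; idom=n0
  n8: preds {n3,n5,n7}: {n0,n2,n3} ∩ {n0,n5} ∩ {n0,n7} = {n0}; idom=n0

DF walk-up:
  join n3 pred n2: · stop@n2
  join n3 pred n4: n4→n3 stop@n2
  join n5 pred n1: n1 stop@n0
  join n5 pred n2: n2 stop@n0
  join n5 pred n3: n3→n2 stop@n0
  join n6 pred n4: n4→n3→n2 stop@n0
  join n6 pred n5: n5 stop@n0
  join n7 pred n1: n1 stop@n0
  join n7 pred n5: n5 stop@n0
  join n8 pred n3: n3→n2 stop@n0
  join n8 pred n5: n5 stop@n0
  join n8 pred n7: n7 stop@n0
  DF(n0)=∅
  DF(n1)={n5,n7}
  DF(n2)={n5,n6,n8}
  DF(n3)={n3,n5,n6,n8}
  DF(n4)={n3,n6}
  DF(n5)={n6,n7,n8}
  DF(n6)=∅
  DF(n7)={n8}
  DF(n8)=∅

φ for z: defs {n0,n3}
  DF⁺ = {n3,n5,n6,n7,n8}

Answer: ["n3", "n5", "n6", "n7", "n8"]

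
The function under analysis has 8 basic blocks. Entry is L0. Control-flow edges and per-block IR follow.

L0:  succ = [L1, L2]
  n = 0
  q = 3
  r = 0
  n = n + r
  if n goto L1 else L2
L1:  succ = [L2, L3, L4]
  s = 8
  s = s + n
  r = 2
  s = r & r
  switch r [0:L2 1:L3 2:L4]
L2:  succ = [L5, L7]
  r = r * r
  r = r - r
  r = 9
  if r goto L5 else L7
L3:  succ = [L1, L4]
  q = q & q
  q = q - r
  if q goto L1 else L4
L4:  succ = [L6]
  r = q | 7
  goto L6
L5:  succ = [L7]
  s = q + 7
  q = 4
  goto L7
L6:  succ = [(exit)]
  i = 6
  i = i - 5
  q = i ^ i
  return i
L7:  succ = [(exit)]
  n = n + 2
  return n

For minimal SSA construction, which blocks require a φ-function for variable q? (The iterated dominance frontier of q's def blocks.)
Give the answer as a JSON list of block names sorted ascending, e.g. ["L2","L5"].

idom tree: L1←L0 L2←L0 L3←L1 L4←L1 L5←L2 L6←L4 L7←L2
Dom at joins:
  L1: preds {L0,L3}: {L0} ∩ {L0,L1,L3} = {L0}; idom=L0
  L2: preds {L0,L1}: {L0} ∩ {L0,L1} = {L0}; idom=L0
  L4: preds {L1,L3}: {L0,L1} ∩ {L0,L1,L3} = {L0,L1}; idom=L1
  L7: preds {L2,L5}: {L0,L2} ∩ {L0,L2,L5} = {L0,L2}; idom=L2

DF derivation:
  join L1 pred L0: · stop@L0
  join L1 pred L3: L3→L1 stop@L0
  join L2 pred L0: · stop@L0
  join L2 pred L1: L1 stop@L0
  join L4 pred L1: · stop@L1
  join L4 pred L3: L3 stop@L1
  join L7 pred L2: · stop@L2
  join L7 pred L5: L5 stop@L2
  L0: DF=∅
  L1: DF={L1,L2}
  L2: DF=∅
  L3: DF={L1,L4}
  L4: DF=∅
  L5: DF={L7}
  L6: DF=∅
  L7: DF=∅

φ for q: defs {L0,L3,L5,L6}
  DF⁺ = {L1,L2,L4,L7}

Answer: ["L1", "L2", "L4", "L7"]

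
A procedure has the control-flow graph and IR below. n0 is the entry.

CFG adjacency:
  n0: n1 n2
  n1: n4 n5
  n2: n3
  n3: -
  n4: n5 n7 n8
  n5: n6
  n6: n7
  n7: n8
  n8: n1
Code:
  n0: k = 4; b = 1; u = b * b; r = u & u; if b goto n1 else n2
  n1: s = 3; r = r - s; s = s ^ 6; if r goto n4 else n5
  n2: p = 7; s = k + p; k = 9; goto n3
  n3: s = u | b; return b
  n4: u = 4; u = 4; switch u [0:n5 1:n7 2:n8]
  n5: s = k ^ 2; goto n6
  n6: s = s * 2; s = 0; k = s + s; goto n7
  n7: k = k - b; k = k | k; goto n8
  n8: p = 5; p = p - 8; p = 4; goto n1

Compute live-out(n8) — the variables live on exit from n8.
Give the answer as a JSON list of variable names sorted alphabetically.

Block summaries:
  n0: {b,k,r,u} / ∅
  n1: {r,s} / {r}
  n2: {k,p,s} / {k}
  n3: {s} / {b,u}
  n4: {u} / ∅
  n5: {s} / {k}
  n6: {k,s} / {s}
  n7: {k} / {b,k}
  n8: {p} / ∅

Backward fixpoint:
  n0 li=∅ lo={b,k,r,u}
  n1 li={b,k,r} lo={b,k,r}
  n2 li={b,k,u} lo={b,u}
  n3 li={b,u} lo=∅
  n4 li={b,k,r} lo={b,k,r}
  n5 li={b,k,r} lo={b,r,s}
  n6 li={b,r,s} lo={b,k,r}
  n7 li={b,k,r} lo={b,k,r}
  n8 li={b,k,r} lo={b,k,r}

live-out(n8) = ["b", "k", "r"]

Answer: ["b", "k", "r"]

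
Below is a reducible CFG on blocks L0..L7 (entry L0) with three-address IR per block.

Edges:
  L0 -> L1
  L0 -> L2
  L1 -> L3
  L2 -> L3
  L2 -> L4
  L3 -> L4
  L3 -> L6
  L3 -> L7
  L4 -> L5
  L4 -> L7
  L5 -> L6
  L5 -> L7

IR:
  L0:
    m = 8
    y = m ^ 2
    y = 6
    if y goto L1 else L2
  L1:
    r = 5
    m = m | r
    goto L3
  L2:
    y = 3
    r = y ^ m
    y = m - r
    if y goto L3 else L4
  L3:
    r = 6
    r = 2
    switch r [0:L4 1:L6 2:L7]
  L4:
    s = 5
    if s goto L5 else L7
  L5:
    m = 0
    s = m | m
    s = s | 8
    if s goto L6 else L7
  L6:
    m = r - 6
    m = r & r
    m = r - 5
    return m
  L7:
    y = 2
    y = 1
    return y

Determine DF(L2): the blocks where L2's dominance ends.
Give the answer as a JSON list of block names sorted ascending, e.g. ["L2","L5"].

idom tree: L1←L0 L2←L0 L3←L0 L4←L0 L5←L4 L6←L0 L7←L0
Dom∩ at merges:
  L3: preds {L1,L2}: {L0,L1} ∩ {L0,L2} = {L0}; idom=L0
  L4: preds {L2,L3}: {L0,L2} ∩ {L0,L3} = {L0}; idom=L0
  L6: preds {L3,L5}: {L0,L3} ∩ {L0,L4,L5} = {L0}; idom=L0
  L7: preds {L3,L4,L5}: {L0,L3} ∩ {L0,L4} ∩ {L0,L4,L5} = {L0}; idom=L0

DF derivation:
  join L3 pred L1: L1 stop@L0
  join L3 pred L2: L2 stop@L0
  join L4 pred L2: L2 stop@L0
  join L4 pred L3: L3 stop@L0
  join L6 pred L3: L3 stop@L0
  join L6 pred L5: L5→L4 stop@L0
  join L7 pred L3: L3 stop@L0
  join L7 pred L4: L4 stop@L0
  join L7 pred L5: L5→L4 stop@L0
  L0 → ∅
  L1 → {L3}
  L2 → {L3,L4}
  L3 → {L4,L6,L7}
  L4 → {L6,L7}
  L5 → {L6,L7}
  L6 → ∅
  L7 → ∅

DF(L2) = ["L3", "L4"]

Answer: ["L3", "L4"]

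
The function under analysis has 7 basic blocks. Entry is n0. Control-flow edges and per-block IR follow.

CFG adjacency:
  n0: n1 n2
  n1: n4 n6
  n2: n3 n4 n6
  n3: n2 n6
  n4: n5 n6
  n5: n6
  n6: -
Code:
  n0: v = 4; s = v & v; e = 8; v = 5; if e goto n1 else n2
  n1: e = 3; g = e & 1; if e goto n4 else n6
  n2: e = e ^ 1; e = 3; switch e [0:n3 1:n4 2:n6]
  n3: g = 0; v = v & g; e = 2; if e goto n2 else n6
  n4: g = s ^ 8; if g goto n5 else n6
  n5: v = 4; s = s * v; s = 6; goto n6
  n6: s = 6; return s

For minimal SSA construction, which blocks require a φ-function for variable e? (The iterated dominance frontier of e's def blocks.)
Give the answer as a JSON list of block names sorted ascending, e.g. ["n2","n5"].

Answer: ["n2", "n4", "n6"]

Analysis:
idom tree: n1←n0 n2←n0 n3←n2 n4←n0 n5←n4 n6←n0
Dom at joins:
  n2: preds {n0,n3}: {n0} ∩ {n0,n2,n3} = {n0}; idom=n0
  n4: preds {n1,n2}: {n0,n1} ∩ {n0,n2} = {n0}; idom=n0
  n6: preds {n1,n2,n3,n4,n5}: {n0,n1} ∩ {n0,n2} ∩ {n0,n2,n3} ∩ {n0,n4} ∩ {n0,n4,n5} = {n0}; idom=n0

DF derivation:
  n2←n0: walk · to n0
  n2←n3: walk n3→n2 to n0
  n4←n1: walk n1 to n0
  n4←n2: walk n2 to n0
  n6←n1: walk n1 to n0
  n6←n2: walk n2 to n0
  n6←n3: walk n3→n2 to n0
  n6←n4: walk n4 to n0
  n6←n5: walk n5→n4 to n0
  n0: DF=∅
  n1: DF={n4,n6}
  n2: DF={n2,n4,n6}
  n3: DF={n2,n6}
  n4: DF={n6}
  n5: DF={n6}
  n6: DF=∅

φ for e: defs {n0,n1,n2,n3}
  DF⁺ = {n2,n4,n6}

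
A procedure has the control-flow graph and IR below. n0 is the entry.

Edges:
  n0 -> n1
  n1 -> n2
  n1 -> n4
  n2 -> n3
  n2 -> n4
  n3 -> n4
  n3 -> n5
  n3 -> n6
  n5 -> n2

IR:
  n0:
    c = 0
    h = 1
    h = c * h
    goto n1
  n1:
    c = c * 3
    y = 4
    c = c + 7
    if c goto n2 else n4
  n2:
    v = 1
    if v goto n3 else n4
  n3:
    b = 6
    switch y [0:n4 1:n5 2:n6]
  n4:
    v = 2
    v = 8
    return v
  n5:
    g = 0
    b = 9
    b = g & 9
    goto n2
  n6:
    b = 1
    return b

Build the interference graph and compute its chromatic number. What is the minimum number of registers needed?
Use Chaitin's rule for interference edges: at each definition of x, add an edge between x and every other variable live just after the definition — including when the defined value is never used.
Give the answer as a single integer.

Answer: 3

Working:
Block summaries:
  n0: def={c,h} ue=∅
  n1: def={c,y} ue={c}
  n2: def={v} ue=∅
  n3: def={b} ue={y}
  n4: def={v} ue=∅
  n5: def={b,g} ue=∅
  n6: def={b} ue=∅

Live sets:
  live n0: ∅→{c}
  live n1: {c}→{y}
  live n2: {y}→{y}
  live n3: {y}→{y}
  live n4: ∅→∅
  live n5: {y}→{y}
  live n6: ∅→∅

Interfere edges:
  b↔{g,y}
  c↔{h,y}
  g↔{b,y}
  h↔{c}
  v↔{y}
  y↔{b,c,g,v}

Colouring:
  {b,g,y} pairwise interfere (3-clique) ⇒ χ ≥ 3
  3-colouring: R0={h,y}  R1={b,c,v}  R2={g}
  χ = 3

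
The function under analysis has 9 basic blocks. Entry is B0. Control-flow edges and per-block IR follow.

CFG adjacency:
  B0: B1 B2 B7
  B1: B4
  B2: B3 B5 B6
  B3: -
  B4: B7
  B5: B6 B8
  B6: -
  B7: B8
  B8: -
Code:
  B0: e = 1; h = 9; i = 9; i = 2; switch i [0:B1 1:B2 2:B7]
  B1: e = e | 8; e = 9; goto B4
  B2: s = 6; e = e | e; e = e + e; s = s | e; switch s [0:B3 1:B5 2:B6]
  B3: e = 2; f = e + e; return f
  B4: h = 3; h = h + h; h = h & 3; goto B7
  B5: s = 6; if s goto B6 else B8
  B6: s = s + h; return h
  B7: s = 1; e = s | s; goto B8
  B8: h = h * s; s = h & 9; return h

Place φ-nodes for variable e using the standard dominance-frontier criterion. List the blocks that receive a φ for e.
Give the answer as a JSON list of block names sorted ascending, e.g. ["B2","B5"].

idom tree: B1←B0 B2←B0 B3←B2 B4←B1 B5←B2 B6←B2 B7←B0 B8←B0
Dom∩ at merges:
  B6: preds {B2,B5}: {B0,B2} ∩ {B0,B2,B5} = {B0,B2}; idom=B2
  B7: preds {B0,B4}: {B0} ∩ {B0,B1,B4} = {B0}; idom=B0
  B8: preds {B5,B7}: {B0,B2,B5} ∩ {B0,B7} = {B0}; idom=B0

DF derivation:
  B6←B2: walk · to B2
  B6←B5: walk B5 to B2
  B7←B0: walk · to B0
  B7←B4: walk B4→B1 to B0
  B8←B5: walk B5→B2 to B0
  B8←B7: walk B7 to B0
  DF(B0)=∅
  DF(B1)={B7}
  DF(B2)={B8}
  DF(B3)=∅
  DF(B4)={B7}
  DF(B5)={B6,B8}
  DF(B6)=∅
  DF(B7)={B8}
  DF(B8)=∅

φ for e: defs {B0,B1,B2,B3,B7}
  DF⁺ = {B7,B8}

Answer: ["B7", "B8"]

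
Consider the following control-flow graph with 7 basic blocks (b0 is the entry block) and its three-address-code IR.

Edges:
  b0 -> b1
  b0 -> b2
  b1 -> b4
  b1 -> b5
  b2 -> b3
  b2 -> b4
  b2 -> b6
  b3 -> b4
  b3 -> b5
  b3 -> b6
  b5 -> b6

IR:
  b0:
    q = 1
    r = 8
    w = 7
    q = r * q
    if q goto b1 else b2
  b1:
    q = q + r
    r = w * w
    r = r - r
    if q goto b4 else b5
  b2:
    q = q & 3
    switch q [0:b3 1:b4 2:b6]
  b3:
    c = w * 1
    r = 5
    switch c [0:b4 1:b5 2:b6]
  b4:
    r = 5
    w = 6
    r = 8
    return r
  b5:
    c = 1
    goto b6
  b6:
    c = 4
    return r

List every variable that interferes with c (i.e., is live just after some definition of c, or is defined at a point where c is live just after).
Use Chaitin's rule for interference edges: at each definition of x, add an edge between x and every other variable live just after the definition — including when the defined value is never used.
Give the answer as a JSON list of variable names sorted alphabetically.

Answer: ["r"]

Derivation:
Per-block:
  b0: {q,r,w} / ∅
  b1: {q,r} / {q,r,w}
  b2: {q} / {q}
  b3: {c,r} / {w}
  b4: {r,w} / ∅
  b5: {c} / ∅
  b6: {c} / {r}

Backward fixpoint:
  b0: in=∅ out={q,r,w}
  b1: in={q,r,w} out={r}
  b2: in={q,r,w} out={r,w}
  b3: in={w} out={r}
  b4: in=∅ out=∅
  b5: in={r} out={r}
  b6: in={r} out=∅

Interfere edges:
  c: {r}
  q: {r,w}
  r: {c,q,w}
  w: {q,r}

N(c) = ["r"]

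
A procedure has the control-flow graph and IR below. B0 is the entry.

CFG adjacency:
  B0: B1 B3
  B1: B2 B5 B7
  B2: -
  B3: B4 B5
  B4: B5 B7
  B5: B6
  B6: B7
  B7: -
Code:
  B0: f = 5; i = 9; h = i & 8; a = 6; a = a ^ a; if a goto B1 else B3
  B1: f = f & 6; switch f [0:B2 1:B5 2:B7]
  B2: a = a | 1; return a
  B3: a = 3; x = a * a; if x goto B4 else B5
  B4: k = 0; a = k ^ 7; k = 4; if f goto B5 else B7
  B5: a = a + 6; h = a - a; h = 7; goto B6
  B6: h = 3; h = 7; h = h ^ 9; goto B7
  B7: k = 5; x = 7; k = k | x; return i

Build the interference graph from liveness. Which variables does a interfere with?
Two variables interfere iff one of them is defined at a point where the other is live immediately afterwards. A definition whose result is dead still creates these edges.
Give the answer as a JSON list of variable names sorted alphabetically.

Answer: ["f", "i", "k", "x"]

Working:
Block summaries:
  B0 def {a,f,h,i} use ∅
  B1 def {f} use {f}
  B2 def {a} use {a}
  B3 def {a,x} use ∅
  B4 def {a,k} use {f}
  B5 def {a,h} use {a}
  B6 def {h} use ∅
  B7 def {k,x} use {i}

Backward fixpoint:
  B0: in=∅ out={a,f,i}
  B1: in={a,f,i} out={a,i}
  B2: in={a} out=∅
  B3: in={f,i} out={a,f,i}
  B4: in={f,i} out={a,i}
  B5: in={a,i} out={i}
  B6: in={i} out={i}
  B7: in={i} out=∅

Interfere edges:
  a: {f,i,k,x}
  f: {a,h,i,k,x}
  h: {f,i}
  i: {a,f,h,k,x}
  k: {a,f,i,x}
  x: {a,f,i,k}

N(a) = ["f", "i", "k", "x"]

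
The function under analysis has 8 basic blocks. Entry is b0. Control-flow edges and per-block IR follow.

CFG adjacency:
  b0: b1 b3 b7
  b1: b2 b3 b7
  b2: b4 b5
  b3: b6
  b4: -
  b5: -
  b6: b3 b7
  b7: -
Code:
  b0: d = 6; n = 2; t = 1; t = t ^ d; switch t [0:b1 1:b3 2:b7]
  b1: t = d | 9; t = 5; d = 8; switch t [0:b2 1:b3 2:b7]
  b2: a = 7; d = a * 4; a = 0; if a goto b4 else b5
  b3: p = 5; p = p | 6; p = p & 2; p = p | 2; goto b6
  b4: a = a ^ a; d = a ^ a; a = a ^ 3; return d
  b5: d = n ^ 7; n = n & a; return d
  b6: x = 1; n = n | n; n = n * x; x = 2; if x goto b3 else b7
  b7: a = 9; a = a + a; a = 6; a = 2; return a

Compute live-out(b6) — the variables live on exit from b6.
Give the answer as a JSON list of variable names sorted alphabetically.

Answer: ["n"]

Derivation:
Per-block:
  b0 def {d,n,t} use ∅
  b1 def {d,t} use {d}
  b2 def {a,d} use ∅
  b3 def {p} use ∅
  b4 def {a,d} use {a}
  b5 def {d,n} use {a,n}
  b6 def {n,x} use {n}
  b7 def {a} use ∅

Live sets:
  b0: in=∅ out={d,n}
  b1: in={d,n} out={n}
  b2: in={n} out={a,n}
  b3: in={n} out={n}
  b4: in={a} out=∅
  b5: in={a,n} out=∅
  b6: in={n} out={n}
  b7: in=∅ out=∅

live-out(b6) = ["n"]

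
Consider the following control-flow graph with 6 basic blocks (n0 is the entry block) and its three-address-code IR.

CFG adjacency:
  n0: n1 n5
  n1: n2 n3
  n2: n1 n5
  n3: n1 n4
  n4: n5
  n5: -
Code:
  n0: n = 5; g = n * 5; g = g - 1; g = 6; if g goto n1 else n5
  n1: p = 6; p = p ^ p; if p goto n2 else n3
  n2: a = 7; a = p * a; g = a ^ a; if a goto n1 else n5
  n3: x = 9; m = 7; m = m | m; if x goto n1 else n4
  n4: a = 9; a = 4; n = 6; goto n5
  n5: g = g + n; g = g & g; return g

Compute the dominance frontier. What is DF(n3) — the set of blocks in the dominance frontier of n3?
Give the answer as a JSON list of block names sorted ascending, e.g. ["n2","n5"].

idom tree: n1←n0 n2←n1 n3←n1 n4←n3 n5←n0
Dom at joins:
  n1: preds {n0,n2,n3}: {n0} ∩ {n0,n1,n2} ∩ {n0,n1,n3} = {n0}; idom=n0
  n5: preds {n0,n2,n4}: {n0} ∩ {n0,n1,n2} ∩ {n0,n1,n3,n4} = {n0}; idom=n0

Frontier:
  join n1 pred n0: · stop@n0
  join n1 pred n2: n2→n1 stop@n0
  join n1 pred n3: n3→n1 stop@n0
  join n5 pred n0: · stop@n0
  join n5 pred n2: n2→n1 stop@n0
  join n5 pred n4: n4→n3→n1 stop@n0
  DF(n0)=∅
  DF(n1)={n1,n5}
  DF(n2)={n1,n5}
  DF(n3)={n1,n5}
  DF(n4)={n5}
  DF(n5)=∅

DF(n3) = ["n1", "n5"]

Answer: ["n1", "n5"]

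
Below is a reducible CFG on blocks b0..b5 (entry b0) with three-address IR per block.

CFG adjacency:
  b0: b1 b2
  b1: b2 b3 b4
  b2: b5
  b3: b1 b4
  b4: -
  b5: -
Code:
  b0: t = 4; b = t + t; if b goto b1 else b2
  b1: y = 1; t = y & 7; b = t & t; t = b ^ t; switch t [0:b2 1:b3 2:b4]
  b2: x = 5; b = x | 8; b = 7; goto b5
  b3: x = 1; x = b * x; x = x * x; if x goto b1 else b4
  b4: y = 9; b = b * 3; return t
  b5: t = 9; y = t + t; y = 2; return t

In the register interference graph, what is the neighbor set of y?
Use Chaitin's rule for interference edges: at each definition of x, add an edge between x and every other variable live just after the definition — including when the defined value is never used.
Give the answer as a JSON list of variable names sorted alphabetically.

Block summaries:
  b0: {b,t} / ∅
  b1: {b,t,y} / ∅
  b2: {b,x} / ∅
  b3: {x} / {b}
  b4: {b,y} / {b,t}
  b5: {t,y} / ∅

Liveness:
  b0 li=∅ lo=∅
  b1 li=∅ lo={b,t}
  b2 li=∅ lo=∅
  b3 li={b,t} lo={b,t}
  b4 li={b,t} lo=∅
  b5 li=∅ lo=∅

Interference:
  b: {t,x,y}
  t: {b,x,y}
  x: {b,t}
  y: {b,t}

N(y) = ["b", "t"]

Answer: ["b", "t"]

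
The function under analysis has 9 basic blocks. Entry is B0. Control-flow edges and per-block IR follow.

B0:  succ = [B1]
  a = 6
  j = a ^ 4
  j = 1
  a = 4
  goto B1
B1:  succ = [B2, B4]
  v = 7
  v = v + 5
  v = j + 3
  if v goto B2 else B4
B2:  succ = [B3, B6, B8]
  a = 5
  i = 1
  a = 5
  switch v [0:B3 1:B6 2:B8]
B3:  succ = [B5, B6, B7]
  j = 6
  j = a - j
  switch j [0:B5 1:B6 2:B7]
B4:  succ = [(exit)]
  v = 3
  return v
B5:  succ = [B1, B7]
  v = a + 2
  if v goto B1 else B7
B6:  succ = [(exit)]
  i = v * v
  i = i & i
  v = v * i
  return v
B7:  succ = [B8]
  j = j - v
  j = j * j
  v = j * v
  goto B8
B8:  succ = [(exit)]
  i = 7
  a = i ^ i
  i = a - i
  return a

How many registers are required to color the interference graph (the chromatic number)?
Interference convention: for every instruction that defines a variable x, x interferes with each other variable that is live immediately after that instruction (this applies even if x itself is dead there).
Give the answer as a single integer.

def/use:
  B0: {a,j} / ∅
  B1: {v} / {j}
  B2: {a,i} / {v}
  B3: {j} / {a}
  B4: {v} / ∅
  B5: {v} / {a}
  B6: {i,v} / {v}
  B7: {j,v} / {j,v}
  B8: {a,i} / ∅

Live sets:
  B0: in=∅ out={j}
  B1: in={j} out={v}
  B2: in={v} out={a,v}
  B3: in={a,v} out={a,j,v}
  B4: in=∅ out=∅
  B5: in={a,j} out={j,v}
  B6: in={v} out=∅
  B7: in={j,v} out=∅
  B8: in=∅ out=∅

Interference:
  a: {i,j,v}
  i: {a,v}
  j: {a,v}
  v: {a,i,j}

Colouring:
  clique {a,i,v} ⇒ need ≥ 3
  assign a→c0 i→c2 j→c2 v→c1 — no edge inside a register ⇒ χ ≤ 3
  χ = 3

Answer: 3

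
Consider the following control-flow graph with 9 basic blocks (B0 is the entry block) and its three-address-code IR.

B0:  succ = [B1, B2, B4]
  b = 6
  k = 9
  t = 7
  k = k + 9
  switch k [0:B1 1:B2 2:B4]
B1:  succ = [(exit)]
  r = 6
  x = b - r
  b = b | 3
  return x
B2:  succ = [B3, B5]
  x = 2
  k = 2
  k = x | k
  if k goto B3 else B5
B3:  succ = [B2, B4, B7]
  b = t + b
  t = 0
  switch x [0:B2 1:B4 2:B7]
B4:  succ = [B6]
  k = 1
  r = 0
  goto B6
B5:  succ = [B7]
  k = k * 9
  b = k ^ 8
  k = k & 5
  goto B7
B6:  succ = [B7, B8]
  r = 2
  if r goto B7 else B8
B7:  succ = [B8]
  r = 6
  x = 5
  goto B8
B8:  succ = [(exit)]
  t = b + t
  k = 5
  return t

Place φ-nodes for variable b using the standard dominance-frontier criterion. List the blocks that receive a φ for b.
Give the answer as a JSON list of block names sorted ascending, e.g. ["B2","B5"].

Answer: ["B2", "B4", "B7", "B8"]

Derivation:
idom tree: B1←B0 B2←B0 B3←B2 B4←B0 B5←B2 B6←B4 B7←B0 B8←B0
Join-block Dom:
  B2: preds {B0,B3}: {B0} ∩ {B0,B2,B3} = {B0}; idom=B0
  B4: preds {B0,B3}: {B0} ∩ {B0,B2,B3} = {B0}; idom=B0
  B7: preds {B3,B5,B6}: {B0,B2,B3} ∩ {B0,B2,B5} ∩ {B0,B4,B6} = {B0}; idom=B0
  B8: preds {B6,B7}: {B0,B4,B6} ∩ {B0,B7} = {B0}; idom=B0

Frontier:
  B2←B0: walk · to B0
  B2←B3: walk B3→B2 to B0
  B4←B0: walk · to B0
  B4←B3: walk B3→B2 to B0
  B7←B3: walk B3→B2 to B0
  B7←B5: walk B5→B2 to B0
  B7←B6: walk B6→B4 to B0
  B8←B6: walk B6→B4 to B0
  B8←B7: walk B7 to B0
  B0: DF=∅
  B1: DF=∅
  B2: DF={B2,B4,B7}
  B3: DF={B2,B4,B7}
  B4: DF={B7,B8}
  B5: DF={B7}
  B6: DF={B7,B8}
  B7: DF={B8}
  B8: DF=∅

φ for b: defs {B0,B1,B3,B5}
  DF⁺ = {B2,B4,B7,B8}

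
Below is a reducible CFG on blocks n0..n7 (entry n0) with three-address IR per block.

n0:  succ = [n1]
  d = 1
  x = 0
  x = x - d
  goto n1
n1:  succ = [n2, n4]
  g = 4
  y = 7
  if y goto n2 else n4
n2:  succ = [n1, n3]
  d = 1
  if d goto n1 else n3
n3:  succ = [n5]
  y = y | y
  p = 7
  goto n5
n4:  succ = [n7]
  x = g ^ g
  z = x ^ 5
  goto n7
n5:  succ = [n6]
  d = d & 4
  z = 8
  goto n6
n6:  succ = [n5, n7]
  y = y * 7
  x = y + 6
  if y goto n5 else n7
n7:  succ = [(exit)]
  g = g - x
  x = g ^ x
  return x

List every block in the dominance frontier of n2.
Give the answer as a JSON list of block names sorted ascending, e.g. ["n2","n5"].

Answer: ["n1", "n7"]

Working:
idom tree: n1←n0 n2←n1 n3←n2 n4←n1 n5←n3 n6←n5 n7←n1
Join-block Dom:
  n1: preds {n0,n2}: {n0} ∩ {n0,n1,n2} = {n0}; idom=n0
  n5: preds {n3,n6}: {n0,n1,n2,n3} ∩ {n0,n1,n2,n3,n5,n6} = {n0,n1,n2,n3}; idom=n3
  n7: preds {n4,n6}: {n0,n1,n4} ∩ {n0,n1,n2,n3,n5,n6} = {n0,n1}; idom=n1

DF walk-up:
  n1←n0: walk · to n0
  n1←n2: walk n2→n1 to n0
  n5←n3: walk · to n3
  n5←n6: walk n6→n5 to n3
  n7←n4: walk n4 to n1
  n7←n6: walk n6→n5→n3→n2 to n1
  DF(n0)=∅
  DF(n1)={n1}
  DF(n2)={n1,n7}
  DF(n3)={n7}
  DF(n4)={n7}
  DF(n5)={n5,n7}
  DF(n6)={n5,n7}
  DF(n7)=∅

DF(n2) = ["n1", "n7"]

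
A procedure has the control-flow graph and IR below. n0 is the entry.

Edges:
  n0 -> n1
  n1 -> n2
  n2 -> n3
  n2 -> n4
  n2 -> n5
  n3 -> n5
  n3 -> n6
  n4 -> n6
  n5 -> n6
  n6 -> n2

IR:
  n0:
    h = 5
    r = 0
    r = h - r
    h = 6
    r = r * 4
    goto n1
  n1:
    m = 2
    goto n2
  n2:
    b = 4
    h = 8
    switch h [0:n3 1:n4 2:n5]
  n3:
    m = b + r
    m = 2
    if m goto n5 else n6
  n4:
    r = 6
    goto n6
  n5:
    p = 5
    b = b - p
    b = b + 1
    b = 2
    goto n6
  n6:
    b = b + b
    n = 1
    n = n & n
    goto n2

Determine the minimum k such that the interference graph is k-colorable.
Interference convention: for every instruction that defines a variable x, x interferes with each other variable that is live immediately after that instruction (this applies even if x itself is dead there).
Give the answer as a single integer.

Block summaries:
  n0: {h,r} / ∅
  n1: {m} / ∅
  n2: {b,h} / ∅
  n3: {m} / {b,r}
  n4: {r} / ∅
  n5: {b,p} / {b}
  n6: {b,n} / {b}

Liveness:
  n0: in=∅ out={r}
  n1: in={r} out={r}
  n2: in={r} out={b,r}
  n3: in={b,r} out={b,r}
  n4: in={b} out={b,r}
  n5: in={b,r} out={b,r}
  n6: in={b,r} out={r}

Interference:
  b: {h,m,p,r}
  h: {b,r}
  m: {b,r}
  n: {r}
  p: {b,r}
  r: {b,h,m,n,p}

Registers:
  lower bound: {b,h,r} mutually conflict ⇒ χ ≥ 3
  assign b→c1 h→c2 m→c2 n→c1 p→c2 r→c0 — no edge inside a register ⇒ χ ≤ 3
  χ = 3

Answer: 3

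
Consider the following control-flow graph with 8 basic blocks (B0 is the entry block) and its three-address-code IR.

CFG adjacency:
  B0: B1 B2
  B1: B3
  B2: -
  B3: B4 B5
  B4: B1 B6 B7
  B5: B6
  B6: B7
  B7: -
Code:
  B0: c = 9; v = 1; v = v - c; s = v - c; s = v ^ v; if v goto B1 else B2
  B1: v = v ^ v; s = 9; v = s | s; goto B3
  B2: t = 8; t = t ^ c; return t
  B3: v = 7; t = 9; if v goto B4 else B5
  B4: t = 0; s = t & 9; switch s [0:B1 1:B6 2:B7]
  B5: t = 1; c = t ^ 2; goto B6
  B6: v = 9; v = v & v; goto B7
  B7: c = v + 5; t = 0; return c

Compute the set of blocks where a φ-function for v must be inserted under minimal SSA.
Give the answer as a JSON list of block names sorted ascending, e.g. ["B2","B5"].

idom tree: B1←B0 B2←B0 B3←B1 B4←B3 B5←B3 B6←B3 B7←B3
Dom∩ at merges:
  B1: preds {B0,B4}: {B0} ∩ {B0,B1,B3,B4} = {B0}; idom=B0
  B6: preds {B4,B5}: {B0,B1,B3,B4} ∩ {B0,B1,B3,B5} = {B0,B1,B3}; idom=B3
  B7: preds {B4,B6}: {B0,B1,B3,B4} ∩ {B0,B1,B3,B6} = {B0,B1,B3}; idom=B3

Frontier:
  B1←B0: walk · to B0
  B1←B4: walk B4→B3→B1 to B0
  B6←B4: walk B4 to B3
  B6←B5: walk B5 to B3
  B7←B4: walk B4 to B3
  B7←B6: walk B6 to B3
  DF(B0)=∅
  DF(B1)={B1}
  DF(B2)=∅
  DF(B3)={B1}
  DF(B4)={B1,B6,B7}
  DF(B5)={B6}
  DF(B6)={B7}
  DF(B7)=∅

φ for v: defs {B0,B1,B3,B6}
  DF⁺ = {B1,B7}

Answer: ["B1", "B7"]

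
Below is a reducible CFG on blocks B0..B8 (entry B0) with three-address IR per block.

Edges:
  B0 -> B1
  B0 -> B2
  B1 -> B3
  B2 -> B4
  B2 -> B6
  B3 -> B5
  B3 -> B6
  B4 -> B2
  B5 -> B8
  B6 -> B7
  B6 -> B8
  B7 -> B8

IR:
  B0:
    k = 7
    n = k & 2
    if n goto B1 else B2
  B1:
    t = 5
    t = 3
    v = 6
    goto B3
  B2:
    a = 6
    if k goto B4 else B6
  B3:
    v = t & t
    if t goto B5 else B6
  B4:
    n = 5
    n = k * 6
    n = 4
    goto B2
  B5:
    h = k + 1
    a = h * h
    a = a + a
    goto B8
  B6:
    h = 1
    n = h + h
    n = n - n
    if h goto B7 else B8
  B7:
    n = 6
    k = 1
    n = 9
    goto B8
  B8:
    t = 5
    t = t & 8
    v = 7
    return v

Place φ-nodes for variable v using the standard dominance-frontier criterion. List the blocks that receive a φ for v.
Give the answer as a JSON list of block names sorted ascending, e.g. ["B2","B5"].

idom tree: B1←B0 B2←B0 B3←B1 B4←B2 B5←B3 B6←B0 B7←B6 B8←B0
Dom at joins:
  B2: preds {B0,B4}: {B0} ∩ {B0,B2,B4} = {B0}; idom=B0
  B6: preds {B2,B3}: {B0,B2} ∩ {B0,B1,B3} = {B0}; idom=B0
  B8: preds {B5,B6,B7}: {B0,B1,B3,B5} ∩ {B0,B6} ∩ {B0,B6,B7} = {B0}; idom=B0

DF derivation:
  join B2 pred B0: · stop@B0
  join B2 pred B4: B4→B2 stop@B0
  join B6 pred B2: B2 stop@B0
  join B6 pred B3: B3→B1 stop@B0
  join B8 pred B5: B5→B3→B1 stop@B0
  join B8 pred B6: B6 stop@B0
  join B8 pred B7: B7→B6 stop@B0
  DF(B0)=∅
  DF(B1)={B6,B8}
  DF(B2)={B2,B6}
  DF(B3)={B6,B8}
  DF(B4)={B2}
  DF(B5)={B8}
  DF(B6)={B8}
  DF(B7)={B8}
  DF(B8)=∅

φ for v: defs {B1,B3,B8}
  DF⁺ = {B6,B8}

Answer: ["B6", "B8"]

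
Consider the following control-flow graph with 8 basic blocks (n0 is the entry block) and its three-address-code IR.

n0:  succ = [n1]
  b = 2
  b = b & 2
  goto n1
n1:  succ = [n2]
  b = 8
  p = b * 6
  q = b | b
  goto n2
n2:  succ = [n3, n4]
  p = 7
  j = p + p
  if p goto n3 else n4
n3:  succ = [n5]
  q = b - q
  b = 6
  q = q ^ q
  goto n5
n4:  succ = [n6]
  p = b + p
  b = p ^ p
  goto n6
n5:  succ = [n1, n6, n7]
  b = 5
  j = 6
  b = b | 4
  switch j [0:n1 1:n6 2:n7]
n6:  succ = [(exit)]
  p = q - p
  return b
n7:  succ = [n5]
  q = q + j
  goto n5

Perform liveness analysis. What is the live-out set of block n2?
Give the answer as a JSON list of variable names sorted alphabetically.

Per-block:
  n0 def {b} use ∅
  n1 def {b,p,q} use ∅
  n2 def {j,p} use ∅
  n3 def {b,q} use {b,q}
  n4 def {b,p} use {b,p}
  n5 def {b,j} use ∅
  n6 def {p} use {b,p,q}
  n7 def {q} use {j,q}

Liveness:
  n0 li=∅ lo=∅
  n1 li=∅ lo={b,q}
  n2 li={b,q} lo={b,p,q}
  n3 li={b,p,q} lo={p,q}
  n4 li={b,p,q} lo={b,p,q}
  n5 li={p,q} lo={b,j,p,q}
  n6 li={b,p,q} lo=∅
  n7 li={j,p,q} lo={p,q}

live-out(n2) = ["b", "p", "q"]

Answer: ["b", "p", "q"]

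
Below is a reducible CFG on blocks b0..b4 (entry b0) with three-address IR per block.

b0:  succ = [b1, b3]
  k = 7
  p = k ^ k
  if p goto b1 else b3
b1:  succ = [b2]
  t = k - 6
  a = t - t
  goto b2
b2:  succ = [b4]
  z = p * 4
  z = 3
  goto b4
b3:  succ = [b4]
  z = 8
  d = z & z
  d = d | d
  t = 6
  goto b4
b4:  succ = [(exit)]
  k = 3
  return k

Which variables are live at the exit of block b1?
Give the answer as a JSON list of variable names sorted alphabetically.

def/use:
  b0: def={k,p} ue=∅
  b1: def={a,t} ue={k}
  b2: def={z} ue={p}
  b3: def={d,t,z} ue=∅
  b4: def={k} ue=∅

Live sets:
  b0 li=∅ lo={k,p}
  b1 li={k,p} lo={p}
  b2 li={p} lo=∅
  b3 li=∅ lo=∅
  b4 li=∅ lo=∅

live-out(b1) = ["p"]

Answer: ["p"]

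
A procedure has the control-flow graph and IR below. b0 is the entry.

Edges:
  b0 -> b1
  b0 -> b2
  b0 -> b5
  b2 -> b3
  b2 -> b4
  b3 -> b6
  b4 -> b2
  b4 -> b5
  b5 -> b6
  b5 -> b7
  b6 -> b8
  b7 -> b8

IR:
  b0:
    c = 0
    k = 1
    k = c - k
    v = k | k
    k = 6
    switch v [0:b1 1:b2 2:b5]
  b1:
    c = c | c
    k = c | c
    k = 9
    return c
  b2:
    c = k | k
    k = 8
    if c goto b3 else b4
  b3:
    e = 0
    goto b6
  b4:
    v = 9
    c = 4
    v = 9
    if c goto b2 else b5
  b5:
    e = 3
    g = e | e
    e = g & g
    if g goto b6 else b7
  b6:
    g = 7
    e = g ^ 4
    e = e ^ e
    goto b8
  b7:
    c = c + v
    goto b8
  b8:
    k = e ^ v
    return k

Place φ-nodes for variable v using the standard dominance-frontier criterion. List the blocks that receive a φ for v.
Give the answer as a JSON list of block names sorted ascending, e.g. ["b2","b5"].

Answer: ["b2", "b5", "b6", "b8"]

Derivation:
idom tree: b1←b0 b2←b0 b3←b2 b4←b2 b5←b0 b6←b0 b7←b5 b8←b0
Join-block Dom:
  b2: preds {b0,b4}: {b0} ∩ {b0,b2,b4} = {b0}; idom=b0
  b5: preds {b0,b4}: {b0} ∩ {b0,b2,b4} = {b0}; idom=b0
  b6: preds {b3,b5}: {b0,b2,b3} ∩ {b0,b5} = {b0}; idom=b0
  b8: preds {b6,b7}: {b0,b6} ∩ {b0,b5,b7} = {b0}; idom=b0

DF walk-up:
  join b2 pred b0: · stop@b0
  join b2 pred b4: b4→b2 stop@b0
  join b5 pred b0: · stop@b0
  join b5 pred b4: b4→b2 stop@b0
  join b6 pred b3: b3→b2 stop@b0
  join b6 pred b5: b5 stop@b0
  join b8 pred b6: b6 stop@b0
  join b8 pred b7: b7→b5 stop@b0
  b0: DF=∅
  b1: DF=∅
  b2: DF={b2,b5,b6}
  b3: DF={b6}
  b4: DF={b2,b5}
  b5: DF={b6,b8}
  b6: DF={b8}
  b7: DF={b8}
  b8: DF=∅

φ for v: defs {b0,b4}
  DF⁺ = {b2,b5,b6,b8}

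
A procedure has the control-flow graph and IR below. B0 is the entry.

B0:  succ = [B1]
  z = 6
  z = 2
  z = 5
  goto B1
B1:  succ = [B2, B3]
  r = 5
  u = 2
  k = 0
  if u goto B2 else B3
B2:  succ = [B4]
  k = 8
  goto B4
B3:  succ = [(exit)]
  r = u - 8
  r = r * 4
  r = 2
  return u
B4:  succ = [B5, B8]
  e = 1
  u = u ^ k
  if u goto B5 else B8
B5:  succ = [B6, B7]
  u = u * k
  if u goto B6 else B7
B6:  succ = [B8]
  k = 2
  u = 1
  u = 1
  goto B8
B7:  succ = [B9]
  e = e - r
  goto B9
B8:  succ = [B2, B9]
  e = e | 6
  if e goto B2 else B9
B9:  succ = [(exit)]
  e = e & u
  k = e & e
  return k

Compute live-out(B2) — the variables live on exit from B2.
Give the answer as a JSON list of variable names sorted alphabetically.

Answer: ["k", "r", "u"]

Derivation:
Per-block:
  B0: {z} / ∅
  B1: {k,r,u} / ∅
  B2: {k} / ∅
  B3: {r} / {u}
  B4: {e,u} / {k,u}
  B5: {u} / {k,u}
  B6: {k,u} / ∅
  B7: {e} / {e,r}
  B8: {e} / {e}
  B9: {e,k} / {e,u}

Backward fixpoint:
  B0: in=∅ out=∅
  B1: in=∅ out={r,u}
  B2: in={r,u} out={k,r,u}
  B3: in={u} out=∅
  B4: in={k,r,u} out={e,k,r,u}
  B5: in={e,k,r,u} out={e,r,u}
  B6: in={e,r} out={e,r,u}
  B7: in={e,r,u} out={e,u}
  B8: in={e,r,u} out={e,r,u}
  B9: in={e,u} out=∅

live-out(B2) = ["k", "r", "u"]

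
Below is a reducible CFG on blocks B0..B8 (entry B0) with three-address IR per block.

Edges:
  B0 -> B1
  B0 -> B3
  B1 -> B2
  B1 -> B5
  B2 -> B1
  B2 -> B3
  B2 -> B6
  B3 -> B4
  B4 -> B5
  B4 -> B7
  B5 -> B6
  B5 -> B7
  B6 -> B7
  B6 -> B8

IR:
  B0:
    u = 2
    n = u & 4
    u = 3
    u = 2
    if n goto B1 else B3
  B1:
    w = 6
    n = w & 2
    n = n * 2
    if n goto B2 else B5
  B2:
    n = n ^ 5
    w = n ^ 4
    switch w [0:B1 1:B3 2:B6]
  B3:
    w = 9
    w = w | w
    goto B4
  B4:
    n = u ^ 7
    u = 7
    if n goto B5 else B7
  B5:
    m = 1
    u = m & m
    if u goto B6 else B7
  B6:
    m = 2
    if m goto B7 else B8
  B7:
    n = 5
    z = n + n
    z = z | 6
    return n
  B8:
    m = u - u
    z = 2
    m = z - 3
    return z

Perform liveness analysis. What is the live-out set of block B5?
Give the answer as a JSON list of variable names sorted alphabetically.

Block summaries:
  B0 def {n,u} use ∅
  B1 def {n,w} use ∅
  B2 def {n,w} use {n}
  B3 def {w} use ∅
  B4 def {n,u} use {u}
  B5 def {m,u} use ∅
  B6 def {m} use ∅
  B7 def {n,z} use ∅
  B8 def {m,z} use {u}

Live sets:
  B0: in=∅ out={u}
  B1: in={u} out={n,u}
  B2: in={n,u} out={u}
  B3: in={u} out={u}
  B4: in={u} out=∅
  B5: in=∅ out={u}
  B6: in={u} out={u}
  B7: in=∅ out=∅
  B8: in={u} out=∅

live-out(B5) = ["u"]

Answer: ["u"]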